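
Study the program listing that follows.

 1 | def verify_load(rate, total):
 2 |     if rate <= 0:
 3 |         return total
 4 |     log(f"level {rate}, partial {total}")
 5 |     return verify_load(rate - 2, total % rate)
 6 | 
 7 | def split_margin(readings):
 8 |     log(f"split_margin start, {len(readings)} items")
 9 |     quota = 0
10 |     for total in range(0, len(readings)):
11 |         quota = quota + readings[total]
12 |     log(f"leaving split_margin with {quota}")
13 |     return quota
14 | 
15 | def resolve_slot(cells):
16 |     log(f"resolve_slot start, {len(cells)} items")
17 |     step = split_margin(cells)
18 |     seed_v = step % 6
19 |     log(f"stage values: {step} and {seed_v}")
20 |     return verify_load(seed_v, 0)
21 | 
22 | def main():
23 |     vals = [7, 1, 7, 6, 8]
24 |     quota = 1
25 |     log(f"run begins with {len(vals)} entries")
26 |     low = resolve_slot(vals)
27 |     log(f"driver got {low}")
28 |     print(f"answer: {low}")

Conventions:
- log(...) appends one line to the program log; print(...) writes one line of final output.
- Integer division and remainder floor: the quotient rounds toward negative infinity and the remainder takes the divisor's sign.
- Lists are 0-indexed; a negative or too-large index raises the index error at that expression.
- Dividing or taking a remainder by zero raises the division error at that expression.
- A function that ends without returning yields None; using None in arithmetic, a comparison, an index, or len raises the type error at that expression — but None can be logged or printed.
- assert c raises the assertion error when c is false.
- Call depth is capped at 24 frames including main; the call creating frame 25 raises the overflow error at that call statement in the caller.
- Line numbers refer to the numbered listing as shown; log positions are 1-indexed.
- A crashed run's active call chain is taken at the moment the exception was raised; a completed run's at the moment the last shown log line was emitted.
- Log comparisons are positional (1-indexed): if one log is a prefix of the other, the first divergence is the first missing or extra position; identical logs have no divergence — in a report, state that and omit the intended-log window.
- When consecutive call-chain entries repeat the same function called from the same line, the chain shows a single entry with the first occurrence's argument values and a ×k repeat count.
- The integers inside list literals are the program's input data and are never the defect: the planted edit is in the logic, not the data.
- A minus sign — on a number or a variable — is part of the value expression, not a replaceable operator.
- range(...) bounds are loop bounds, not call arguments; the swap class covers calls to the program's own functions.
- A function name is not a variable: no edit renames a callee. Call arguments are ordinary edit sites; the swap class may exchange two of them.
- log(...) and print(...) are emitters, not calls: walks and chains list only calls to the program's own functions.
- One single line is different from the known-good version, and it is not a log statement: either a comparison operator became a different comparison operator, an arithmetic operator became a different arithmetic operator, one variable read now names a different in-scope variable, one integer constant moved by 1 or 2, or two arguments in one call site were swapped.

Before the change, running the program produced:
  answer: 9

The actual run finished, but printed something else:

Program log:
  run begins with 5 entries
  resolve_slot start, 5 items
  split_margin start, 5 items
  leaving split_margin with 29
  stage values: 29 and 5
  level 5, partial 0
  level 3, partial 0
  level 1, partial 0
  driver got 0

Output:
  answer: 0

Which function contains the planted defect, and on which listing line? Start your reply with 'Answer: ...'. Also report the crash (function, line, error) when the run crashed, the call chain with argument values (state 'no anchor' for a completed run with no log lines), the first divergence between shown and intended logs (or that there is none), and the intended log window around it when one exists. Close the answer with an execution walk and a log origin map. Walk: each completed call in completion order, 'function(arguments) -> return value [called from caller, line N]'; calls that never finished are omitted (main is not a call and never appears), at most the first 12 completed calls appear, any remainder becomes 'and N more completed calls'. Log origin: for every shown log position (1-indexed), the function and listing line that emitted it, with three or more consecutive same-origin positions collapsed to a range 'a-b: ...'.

Answer: the defect is in verify_load at line 5.
Core observation: At log position 7 the runs split — shown 'level 3, partial 0', but the working version logs 'level 3, partial 5'.
Call chain: main.
First divergence: position 7 — the shown line 'level 3, partial 0' should read 'level 3, partial 5'.
Intended log window:
  5: stage values: 29 and 5
  6: level 5, partial 0
  7: level 3, partial 5
  8: level 1, partial 8
Execution walk:
  split_margin([7, 1, 7, 6, 8]) -> 29  [called from resolve_slot, line 17]
  verify_load(-1, 0) -> 0  [called from verify_load, line 5]
  verify_load(1, 0) -> 0  [called from verify_load, line 5]
  verify_load(3, 0) -> 0  [called from verify_load, line 5]
  verify_load(5, 0) -> 0  [called from resolve_slot, line 20]
  resolve_slot([7, 1, 7, 6, 8]) -> 0  [called from main, line 26]
Origin of each log line:
  1: emitted by main (line 25)
  2: emitted by resolve_slot (line 16)
  3: emitted by split_margin (line 8)
  4: emitted by split_margin (line 12)
  5: emitted by resolve_slot (line 19)
  6-8: emitted by verify_load (line 4)
  9: emitted by main (line 27)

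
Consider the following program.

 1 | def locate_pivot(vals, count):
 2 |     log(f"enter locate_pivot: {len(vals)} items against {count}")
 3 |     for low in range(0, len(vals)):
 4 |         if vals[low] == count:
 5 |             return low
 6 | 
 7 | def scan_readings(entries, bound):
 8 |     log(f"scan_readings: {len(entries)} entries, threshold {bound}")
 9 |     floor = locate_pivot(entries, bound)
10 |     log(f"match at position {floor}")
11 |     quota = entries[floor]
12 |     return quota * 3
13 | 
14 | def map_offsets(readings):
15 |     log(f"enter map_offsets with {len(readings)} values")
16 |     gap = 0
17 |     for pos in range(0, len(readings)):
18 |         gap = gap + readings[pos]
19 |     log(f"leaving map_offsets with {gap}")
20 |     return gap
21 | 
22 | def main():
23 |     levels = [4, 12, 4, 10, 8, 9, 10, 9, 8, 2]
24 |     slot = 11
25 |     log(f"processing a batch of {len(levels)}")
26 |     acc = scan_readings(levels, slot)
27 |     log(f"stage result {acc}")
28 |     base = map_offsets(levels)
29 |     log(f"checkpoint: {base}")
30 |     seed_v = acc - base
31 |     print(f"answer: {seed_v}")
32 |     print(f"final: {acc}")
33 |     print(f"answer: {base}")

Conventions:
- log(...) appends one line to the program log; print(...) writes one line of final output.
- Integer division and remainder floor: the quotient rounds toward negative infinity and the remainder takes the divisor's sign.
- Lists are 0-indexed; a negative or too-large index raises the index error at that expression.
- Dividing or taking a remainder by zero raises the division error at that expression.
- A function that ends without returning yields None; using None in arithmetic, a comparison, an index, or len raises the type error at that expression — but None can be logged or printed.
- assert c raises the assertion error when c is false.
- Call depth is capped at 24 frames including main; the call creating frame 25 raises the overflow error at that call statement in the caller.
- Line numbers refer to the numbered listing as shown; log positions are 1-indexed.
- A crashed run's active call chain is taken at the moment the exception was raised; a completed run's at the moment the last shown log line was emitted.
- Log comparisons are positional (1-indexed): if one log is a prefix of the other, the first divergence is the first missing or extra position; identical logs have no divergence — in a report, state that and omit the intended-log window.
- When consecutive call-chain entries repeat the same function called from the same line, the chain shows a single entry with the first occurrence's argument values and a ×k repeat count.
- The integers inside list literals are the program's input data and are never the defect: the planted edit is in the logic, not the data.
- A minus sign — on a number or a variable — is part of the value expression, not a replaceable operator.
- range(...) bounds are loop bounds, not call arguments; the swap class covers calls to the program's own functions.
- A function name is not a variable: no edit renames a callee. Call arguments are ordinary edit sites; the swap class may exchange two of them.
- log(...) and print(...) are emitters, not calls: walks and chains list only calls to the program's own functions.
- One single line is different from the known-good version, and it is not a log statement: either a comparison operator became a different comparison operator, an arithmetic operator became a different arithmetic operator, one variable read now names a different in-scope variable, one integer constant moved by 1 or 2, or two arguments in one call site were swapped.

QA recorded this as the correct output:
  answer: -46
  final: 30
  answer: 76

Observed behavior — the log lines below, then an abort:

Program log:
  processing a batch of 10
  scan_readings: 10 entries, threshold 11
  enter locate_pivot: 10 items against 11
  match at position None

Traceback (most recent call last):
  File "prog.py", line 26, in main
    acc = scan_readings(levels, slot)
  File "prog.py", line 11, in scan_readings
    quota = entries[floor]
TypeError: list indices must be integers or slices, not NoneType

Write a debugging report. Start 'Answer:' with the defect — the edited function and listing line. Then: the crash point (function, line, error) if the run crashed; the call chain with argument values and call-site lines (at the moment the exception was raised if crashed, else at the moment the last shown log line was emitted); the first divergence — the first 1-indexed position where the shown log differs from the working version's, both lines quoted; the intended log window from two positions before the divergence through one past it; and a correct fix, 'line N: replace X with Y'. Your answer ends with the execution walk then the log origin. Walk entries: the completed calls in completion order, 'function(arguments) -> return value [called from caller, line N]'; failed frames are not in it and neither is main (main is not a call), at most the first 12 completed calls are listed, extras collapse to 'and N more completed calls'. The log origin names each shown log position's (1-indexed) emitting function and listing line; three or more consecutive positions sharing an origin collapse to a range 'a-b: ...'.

Answer: the defect is in main at line 24.
The tell: Position 2 is the first bad log line: 'scan_readings: 10 entries, threshold 11' should read 'scan_readings: 10 entries, threshold 10'.
Crash: scan_readings, line 11, TypeError.
Call chain: main -> scan_readings([4, 12, 4, 10, 8, 9, 10, 9, 8, 2], 11) (called at line 26).
First divergence: position 2 — the shown line 'scan_readings: 10 entries, threshold 11' should read 'scan_readings: 10 entries, threshold 10'.
Intended log window:
  1: processing a batch of 10
  2: scan_readings: 10 entries, threshold 10
  3: enter locate_pivot: 10 items against 10
Execution walk:
  locate_pivot([4, 12, 4, 10, 8, 9, 10, 9, 8, 2], 11) -> None  [called from scan_readings, line 9]
Log line origins:
  1: logged in main at line 25
  2: logged in scan_readings at line 8
  3: logged in locate_pivot at line 2
  4: logged in scan_readings at line 10
A correct fix: line 24: replace `11` with `10`.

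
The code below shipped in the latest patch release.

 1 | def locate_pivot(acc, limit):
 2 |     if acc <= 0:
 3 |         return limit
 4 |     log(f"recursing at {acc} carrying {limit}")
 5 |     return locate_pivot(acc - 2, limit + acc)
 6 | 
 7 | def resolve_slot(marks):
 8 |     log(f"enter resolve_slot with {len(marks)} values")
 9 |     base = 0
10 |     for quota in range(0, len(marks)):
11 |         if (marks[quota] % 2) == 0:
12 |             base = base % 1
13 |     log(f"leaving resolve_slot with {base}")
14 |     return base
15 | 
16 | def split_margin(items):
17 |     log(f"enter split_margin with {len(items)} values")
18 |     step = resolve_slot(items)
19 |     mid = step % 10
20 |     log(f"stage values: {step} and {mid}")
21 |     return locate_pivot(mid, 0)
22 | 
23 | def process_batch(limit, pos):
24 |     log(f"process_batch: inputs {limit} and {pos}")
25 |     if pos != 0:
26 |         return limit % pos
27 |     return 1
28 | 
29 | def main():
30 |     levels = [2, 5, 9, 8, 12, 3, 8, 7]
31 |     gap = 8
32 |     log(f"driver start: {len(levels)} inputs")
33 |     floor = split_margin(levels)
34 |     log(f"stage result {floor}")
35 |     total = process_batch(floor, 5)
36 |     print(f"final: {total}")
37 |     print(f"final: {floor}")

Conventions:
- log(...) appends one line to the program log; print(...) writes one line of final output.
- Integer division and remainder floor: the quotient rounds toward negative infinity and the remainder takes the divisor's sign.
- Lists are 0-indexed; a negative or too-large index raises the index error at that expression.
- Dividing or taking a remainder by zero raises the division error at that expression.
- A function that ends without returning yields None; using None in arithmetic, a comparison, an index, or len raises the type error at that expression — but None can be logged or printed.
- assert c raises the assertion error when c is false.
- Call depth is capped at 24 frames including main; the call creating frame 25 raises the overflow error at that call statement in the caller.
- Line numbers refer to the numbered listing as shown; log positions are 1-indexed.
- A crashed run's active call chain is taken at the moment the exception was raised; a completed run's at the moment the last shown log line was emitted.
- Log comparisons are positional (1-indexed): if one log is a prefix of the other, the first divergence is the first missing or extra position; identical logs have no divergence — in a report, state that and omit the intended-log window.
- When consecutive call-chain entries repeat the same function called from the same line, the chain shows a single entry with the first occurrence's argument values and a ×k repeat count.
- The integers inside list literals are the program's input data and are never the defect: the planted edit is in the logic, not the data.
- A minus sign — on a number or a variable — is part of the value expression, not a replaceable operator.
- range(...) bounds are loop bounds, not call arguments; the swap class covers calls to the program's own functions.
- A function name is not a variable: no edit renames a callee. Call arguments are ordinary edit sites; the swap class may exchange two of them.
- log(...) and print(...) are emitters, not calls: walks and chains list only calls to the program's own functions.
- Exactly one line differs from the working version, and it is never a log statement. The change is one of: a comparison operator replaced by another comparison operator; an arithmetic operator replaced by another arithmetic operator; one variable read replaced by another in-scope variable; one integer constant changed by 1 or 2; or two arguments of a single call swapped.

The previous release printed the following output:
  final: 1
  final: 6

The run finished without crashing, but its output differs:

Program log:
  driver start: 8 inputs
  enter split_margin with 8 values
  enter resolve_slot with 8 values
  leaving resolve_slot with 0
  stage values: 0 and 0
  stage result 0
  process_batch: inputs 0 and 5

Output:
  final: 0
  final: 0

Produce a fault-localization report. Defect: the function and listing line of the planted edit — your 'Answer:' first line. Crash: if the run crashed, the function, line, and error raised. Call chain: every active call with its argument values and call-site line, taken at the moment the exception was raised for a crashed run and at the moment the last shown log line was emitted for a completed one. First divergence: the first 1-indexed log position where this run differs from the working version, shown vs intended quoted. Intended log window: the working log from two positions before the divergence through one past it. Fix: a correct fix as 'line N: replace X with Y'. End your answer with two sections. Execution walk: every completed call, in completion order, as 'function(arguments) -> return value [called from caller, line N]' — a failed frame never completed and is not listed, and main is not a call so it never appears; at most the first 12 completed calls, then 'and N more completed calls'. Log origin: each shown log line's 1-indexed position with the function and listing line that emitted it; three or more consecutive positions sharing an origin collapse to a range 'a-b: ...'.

Answer: the defect is in resolve_slot at line 12.
The tell: At log position 4 the runs split — shown 'leaving resolve_slot with 0', but the working version logs 'leaving resolve_slot with 4'.
Call chain: main -> process_batch(0, 5) (called at line 35).
First divergence: position 4 — shown 'leaving resolve_slot with 0', intended 'leaving resolve_slot with 4'.
Intended log window:
  2: enter split_margin with 8 values
  3: enter resolve_slot with 8 values
  4: leaving resolve_slot with 4
  5: stage values: 4 and 4
Execution walk:
  resolve_slot([2, 5, 9, 8, 12, 3, 8, 7]) -> 0  [called from split_margin, line 18]
  locate_pivot(0, 0) -> 0  [called from split_margin, line 21]
  split_margin([2, 5, 9, 8, 12, 3, 8, 7]) -> 0  [called from main, line 33]
  process_batch(0, 5) -> 0  [called from main, line 35]
Log line origins:
  1 — main, line 32
  2 — split_margin, line 17
  3 — resolve_slot, line 8
  4 — resolve_slot, line 13
  5 — split_margin, line 20
  6 — main, line 34
  7 — process_batch, line 24
A correct fix: line 12: replace `%` with `+`.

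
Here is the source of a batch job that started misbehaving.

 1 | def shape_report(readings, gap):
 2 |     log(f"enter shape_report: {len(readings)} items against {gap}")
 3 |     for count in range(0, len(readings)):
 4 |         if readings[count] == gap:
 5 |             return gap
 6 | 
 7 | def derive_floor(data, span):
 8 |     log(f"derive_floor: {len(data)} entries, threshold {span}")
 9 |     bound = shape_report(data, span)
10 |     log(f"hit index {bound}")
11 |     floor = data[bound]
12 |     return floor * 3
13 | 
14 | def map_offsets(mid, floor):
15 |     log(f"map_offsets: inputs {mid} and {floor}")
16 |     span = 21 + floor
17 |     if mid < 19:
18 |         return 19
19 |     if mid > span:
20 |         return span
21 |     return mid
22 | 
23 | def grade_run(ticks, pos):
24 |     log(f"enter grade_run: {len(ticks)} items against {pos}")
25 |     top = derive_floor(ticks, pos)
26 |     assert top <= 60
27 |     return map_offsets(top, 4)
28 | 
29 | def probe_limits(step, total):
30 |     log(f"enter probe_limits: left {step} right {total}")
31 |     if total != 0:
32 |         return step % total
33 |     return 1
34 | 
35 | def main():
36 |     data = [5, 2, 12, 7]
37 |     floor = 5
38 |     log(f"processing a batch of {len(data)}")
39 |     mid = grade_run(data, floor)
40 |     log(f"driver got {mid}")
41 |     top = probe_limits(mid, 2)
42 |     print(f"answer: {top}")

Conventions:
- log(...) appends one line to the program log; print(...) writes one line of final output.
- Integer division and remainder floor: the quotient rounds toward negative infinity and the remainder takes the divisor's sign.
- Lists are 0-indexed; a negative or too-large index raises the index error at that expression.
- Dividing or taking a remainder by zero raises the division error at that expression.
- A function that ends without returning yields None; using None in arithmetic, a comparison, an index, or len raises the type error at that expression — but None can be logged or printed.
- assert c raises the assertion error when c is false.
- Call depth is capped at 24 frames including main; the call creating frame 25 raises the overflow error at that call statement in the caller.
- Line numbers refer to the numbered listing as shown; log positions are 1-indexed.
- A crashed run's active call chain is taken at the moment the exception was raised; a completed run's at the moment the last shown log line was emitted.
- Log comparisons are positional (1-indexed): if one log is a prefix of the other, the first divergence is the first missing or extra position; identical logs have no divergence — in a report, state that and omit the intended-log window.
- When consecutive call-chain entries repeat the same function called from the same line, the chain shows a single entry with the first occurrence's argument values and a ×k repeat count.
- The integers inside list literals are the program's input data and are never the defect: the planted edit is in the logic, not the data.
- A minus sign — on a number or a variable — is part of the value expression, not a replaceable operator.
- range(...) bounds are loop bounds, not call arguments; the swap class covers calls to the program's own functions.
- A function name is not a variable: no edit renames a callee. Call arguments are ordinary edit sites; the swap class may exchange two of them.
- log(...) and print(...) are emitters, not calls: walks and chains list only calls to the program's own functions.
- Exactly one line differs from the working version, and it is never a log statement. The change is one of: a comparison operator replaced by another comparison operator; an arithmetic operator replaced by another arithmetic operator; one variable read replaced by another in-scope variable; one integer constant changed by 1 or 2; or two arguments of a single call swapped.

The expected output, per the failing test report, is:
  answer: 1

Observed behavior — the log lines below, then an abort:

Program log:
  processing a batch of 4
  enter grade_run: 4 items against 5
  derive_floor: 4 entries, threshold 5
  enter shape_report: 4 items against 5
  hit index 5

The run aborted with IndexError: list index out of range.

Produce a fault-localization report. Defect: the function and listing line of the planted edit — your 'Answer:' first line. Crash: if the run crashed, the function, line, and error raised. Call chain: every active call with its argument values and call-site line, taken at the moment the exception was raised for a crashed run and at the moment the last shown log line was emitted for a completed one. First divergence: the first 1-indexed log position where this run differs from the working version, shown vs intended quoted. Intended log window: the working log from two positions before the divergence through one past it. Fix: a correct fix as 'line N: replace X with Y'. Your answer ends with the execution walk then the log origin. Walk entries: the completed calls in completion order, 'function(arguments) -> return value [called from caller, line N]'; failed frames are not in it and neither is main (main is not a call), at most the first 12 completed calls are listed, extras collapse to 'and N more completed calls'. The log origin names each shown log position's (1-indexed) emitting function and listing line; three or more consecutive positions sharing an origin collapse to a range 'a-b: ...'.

Answer: the defect is in shape_report at line 5.
Key fact: Everything matches until log position 5, which reads 'hit index 5' in place of 'hit index 0'.
Crash: derive_floor, line 11, IndexError.
Call chain: main -> grade_run([5, 2, 12, 7], 5) (called at line 39) -> derive_floor([5, 2, 12, 7], 5) (called at line 25).
First divergence: at position 5 the run shows 'hit index 5' where the working version logs 'hit index 0'.
Intended log window:
  3: derive_floor: 4 entries, threshold 5
  4: enter shape_report: 4 items against 5
  5: hit index 0
  6: map_offsets: inputs 15 and 4
Execution walk:
  shape_report([5, 2, 12, 7], 5) -> 5  [called from derive_floor, line 9]
Log line origins:
  1: from main, line 38
  2: from grade_run, line 24
  3: from derive_floor, line 8
  4: from shape_report, line 2
  5: from derive_floor, line 10
A correct fix: line 5: replace `gap` with `count`.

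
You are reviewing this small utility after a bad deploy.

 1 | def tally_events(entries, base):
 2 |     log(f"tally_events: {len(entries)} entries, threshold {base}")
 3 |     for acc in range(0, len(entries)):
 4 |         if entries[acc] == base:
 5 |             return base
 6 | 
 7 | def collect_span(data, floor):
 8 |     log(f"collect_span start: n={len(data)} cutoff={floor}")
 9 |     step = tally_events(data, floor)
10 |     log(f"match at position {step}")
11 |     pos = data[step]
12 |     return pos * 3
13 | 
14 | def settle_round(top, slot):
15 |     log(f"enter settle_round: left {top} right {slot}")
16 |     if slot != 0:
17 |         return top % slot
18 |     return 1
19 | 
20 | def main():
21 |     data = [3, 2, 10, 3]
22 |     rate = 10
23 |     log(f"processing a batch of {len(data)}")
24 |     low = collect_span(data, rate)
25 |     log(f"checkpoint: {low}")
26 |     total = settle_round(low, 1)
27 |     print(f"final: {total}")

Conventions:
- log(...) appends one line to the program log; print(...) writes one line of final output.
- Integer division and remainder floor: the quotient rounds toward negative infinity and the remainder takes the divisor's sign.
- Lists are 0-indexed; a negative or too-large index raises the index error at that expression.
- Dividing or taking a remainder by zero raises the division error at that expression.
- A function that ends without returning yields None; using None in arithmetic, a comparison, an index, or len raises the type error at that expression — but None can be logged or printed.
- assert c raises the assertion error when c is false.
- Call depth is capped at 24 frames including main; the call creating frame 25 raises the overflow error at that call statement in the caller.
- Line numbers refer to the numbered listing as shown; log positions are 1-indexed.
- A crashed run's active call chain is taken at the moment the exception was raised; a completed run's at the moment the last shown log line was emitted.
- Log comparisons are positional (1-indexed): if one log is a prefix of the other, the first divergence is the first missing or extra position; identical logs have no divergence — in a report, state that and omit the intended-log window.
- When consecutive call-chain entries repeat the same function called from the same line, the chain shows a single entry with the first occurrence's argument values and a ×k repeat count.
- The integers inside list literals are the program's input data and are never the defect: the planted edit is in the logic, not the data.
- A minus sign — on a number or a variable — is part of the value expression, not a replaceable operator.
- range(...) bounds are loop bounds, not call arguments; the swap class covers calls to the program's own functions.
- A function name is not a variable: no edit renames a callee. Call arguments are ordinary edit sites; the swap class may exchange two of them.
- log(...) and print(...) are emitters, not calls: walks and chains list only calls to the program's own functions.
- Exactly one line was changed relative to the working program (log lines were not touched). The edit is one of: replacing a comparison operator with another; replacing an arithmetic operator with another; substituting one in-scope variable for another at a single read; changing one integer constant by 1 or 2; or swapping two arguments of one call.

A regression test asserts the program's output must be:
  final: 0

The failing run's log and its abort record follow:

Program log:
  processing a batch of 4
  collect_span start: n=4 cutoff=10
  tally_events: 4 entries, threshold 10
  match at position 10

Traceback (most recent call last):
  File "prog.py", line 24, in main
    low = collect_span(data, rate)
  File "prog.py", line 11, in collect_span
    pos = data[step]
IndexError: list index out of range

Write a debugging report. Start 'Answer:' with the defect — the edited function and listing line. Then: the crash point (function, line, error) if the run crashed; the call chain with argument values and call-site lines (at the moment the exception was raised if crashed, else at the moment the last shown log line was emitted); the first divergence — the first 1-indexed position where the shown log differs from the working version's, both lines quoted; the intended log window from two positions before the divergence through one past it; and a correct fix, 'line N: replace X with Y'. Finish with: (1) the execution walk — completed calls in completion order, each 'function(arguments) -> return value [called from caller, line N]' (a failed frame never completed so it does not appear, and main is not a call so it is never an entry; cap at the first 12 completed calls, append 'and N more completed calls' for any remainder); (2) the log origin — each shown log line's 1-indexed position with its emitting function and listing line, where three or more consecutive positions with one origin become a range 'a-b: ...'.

Answer: the defect is in tally_events at line 5.
The tell: Position 4 is the first bad log line: 'match at position 10' should read 'match at position 2'.
Crash: collect_span, line 11, IndexError.
Call chain: main -> collect_span([3, 2, 10, 3], 10) (called at line 24).
First divergence: position 4 — the shown line 'match at position 10' should read 'match at position 2'.
Intended log window:
  2: collect_span start: n=4 cutoff=10
  3: tally_events: 4 entries, threshold 10
  4: match at position 2
  5: checkpoint: 30
Execution walk:
  tally_events([3, 2, 10, 3], 10) -> 10  [called from collect_span, line 9]
Origin of each log line:
  1: from main, line 23
  2: from collect_span, line 8
  3: from tally_events, line 2
  4: from collect_span, line 10
A correct fix: line 5: replace `base` with `acc`.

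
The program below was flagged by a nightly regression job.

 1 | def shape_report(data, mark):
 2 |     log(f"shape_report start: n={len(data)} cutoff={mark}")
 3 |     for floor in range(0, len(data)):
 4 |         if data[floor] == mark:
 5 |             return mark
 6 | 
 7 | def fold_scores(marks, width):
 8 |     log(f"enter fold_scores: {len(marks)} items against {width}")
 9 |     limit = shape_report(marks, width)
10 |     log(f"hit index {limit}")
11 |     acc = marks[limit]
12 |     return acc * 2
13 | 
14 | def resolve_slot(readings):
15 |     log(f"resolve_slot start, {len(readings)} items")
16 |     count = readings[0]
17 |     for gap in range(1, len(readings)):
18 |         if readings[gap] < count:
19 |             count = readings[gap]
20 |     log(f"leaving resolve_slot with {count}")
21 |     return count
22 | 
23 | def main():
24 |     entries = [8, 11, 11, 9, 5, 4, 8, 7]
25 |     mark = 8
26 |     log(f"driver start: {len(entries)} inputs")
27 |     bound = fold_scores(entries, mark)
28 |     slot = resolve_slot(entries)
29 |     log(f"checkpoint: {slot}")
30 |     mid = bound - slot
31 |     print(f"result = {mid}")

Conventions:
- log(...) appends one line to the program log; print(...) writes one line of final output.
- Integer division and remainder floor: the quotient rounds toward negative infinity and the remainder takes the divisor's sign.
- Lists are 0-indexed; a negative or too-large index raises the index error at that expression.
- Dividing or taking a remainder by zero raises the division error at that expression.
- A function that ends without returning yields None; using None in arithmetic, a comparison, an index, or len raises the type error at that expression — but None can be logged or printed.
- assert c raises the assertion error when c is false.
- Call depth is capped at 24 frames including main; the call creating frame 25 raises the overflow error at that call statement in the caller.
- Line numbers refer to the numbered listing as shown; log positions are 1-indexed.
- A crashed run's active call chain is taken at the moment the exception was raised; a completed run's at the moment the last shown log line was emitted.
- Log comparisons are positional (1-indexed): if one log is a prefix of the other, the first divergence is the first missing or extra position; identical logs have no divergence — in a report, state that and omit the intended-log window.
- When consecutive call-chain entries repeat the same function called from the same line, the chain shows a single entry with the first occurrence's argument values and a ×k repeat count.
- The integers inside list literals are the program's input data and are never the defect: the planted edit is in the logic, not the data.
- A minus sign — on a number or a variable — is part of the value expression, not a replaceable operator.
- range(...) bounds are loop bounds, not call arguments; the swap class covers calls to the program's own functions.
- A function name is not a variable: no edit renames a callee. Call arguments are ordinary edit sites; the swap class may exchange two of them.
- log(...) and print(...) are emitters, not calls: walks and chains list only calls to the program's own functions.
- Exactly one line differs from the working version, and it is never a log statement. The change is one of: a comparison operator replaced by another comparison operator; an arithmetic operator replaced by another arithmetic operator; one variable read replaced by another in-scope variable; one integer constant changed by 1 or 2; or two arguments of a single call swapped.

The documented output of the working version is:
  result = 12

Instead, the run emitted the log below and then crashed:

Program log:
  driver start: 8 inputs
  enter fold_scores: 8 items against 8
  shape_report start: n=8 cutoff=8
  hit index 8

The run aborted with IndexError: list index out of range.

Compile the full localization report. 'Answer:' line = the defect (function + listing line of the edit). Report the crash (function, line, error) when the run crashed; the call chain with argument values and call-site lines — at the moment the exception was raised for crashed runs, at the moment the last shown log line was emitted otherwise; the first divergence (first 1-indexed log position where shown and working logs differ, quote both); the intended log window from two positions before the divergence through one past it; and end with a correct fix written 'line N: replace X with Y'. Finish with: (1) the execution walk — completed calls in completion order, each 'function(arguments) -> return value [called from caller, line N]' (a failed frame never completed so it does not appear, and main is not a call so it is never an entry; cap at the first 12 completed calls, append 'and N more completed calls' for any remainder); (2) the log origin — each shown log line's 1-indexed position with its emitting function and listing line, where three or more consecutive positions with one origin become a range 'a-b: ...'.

Answer: the defect is in shape_report at line 5.
Key fact: The log first diverges at position 4: the faulty run prints 'hit index 8' where the working version prints 'hit index 0'.
Crash: fold_scores, line 11, IndexError.
Call chain: main -> fold_scores([8, 11, 11, 9, 5, 4, 8, 7], 8) (called at line 27).
First divergence: position 4 — the shown line 'hit index 8' should read 'hit index 0'.
Intended log window:
  2: enter fold_scores: 8 items against 8
  3: shape_report start: n=8 cutoff=8
  4: hit index 0
  5: resolve_slot start, 8 items
Execution walk:
  shape_report([8, 11, 11, 9, 5, 4, 8, 7], 8) -> 8  [called from fold_scores, line 9]
Log origins:
  1: from main, line 26
  2: from fold_scores, line 8
  3: from shape_report, line 2
  4: from fold_scores, line 10
A correct fix: line 5: replace `mark` with `floor`.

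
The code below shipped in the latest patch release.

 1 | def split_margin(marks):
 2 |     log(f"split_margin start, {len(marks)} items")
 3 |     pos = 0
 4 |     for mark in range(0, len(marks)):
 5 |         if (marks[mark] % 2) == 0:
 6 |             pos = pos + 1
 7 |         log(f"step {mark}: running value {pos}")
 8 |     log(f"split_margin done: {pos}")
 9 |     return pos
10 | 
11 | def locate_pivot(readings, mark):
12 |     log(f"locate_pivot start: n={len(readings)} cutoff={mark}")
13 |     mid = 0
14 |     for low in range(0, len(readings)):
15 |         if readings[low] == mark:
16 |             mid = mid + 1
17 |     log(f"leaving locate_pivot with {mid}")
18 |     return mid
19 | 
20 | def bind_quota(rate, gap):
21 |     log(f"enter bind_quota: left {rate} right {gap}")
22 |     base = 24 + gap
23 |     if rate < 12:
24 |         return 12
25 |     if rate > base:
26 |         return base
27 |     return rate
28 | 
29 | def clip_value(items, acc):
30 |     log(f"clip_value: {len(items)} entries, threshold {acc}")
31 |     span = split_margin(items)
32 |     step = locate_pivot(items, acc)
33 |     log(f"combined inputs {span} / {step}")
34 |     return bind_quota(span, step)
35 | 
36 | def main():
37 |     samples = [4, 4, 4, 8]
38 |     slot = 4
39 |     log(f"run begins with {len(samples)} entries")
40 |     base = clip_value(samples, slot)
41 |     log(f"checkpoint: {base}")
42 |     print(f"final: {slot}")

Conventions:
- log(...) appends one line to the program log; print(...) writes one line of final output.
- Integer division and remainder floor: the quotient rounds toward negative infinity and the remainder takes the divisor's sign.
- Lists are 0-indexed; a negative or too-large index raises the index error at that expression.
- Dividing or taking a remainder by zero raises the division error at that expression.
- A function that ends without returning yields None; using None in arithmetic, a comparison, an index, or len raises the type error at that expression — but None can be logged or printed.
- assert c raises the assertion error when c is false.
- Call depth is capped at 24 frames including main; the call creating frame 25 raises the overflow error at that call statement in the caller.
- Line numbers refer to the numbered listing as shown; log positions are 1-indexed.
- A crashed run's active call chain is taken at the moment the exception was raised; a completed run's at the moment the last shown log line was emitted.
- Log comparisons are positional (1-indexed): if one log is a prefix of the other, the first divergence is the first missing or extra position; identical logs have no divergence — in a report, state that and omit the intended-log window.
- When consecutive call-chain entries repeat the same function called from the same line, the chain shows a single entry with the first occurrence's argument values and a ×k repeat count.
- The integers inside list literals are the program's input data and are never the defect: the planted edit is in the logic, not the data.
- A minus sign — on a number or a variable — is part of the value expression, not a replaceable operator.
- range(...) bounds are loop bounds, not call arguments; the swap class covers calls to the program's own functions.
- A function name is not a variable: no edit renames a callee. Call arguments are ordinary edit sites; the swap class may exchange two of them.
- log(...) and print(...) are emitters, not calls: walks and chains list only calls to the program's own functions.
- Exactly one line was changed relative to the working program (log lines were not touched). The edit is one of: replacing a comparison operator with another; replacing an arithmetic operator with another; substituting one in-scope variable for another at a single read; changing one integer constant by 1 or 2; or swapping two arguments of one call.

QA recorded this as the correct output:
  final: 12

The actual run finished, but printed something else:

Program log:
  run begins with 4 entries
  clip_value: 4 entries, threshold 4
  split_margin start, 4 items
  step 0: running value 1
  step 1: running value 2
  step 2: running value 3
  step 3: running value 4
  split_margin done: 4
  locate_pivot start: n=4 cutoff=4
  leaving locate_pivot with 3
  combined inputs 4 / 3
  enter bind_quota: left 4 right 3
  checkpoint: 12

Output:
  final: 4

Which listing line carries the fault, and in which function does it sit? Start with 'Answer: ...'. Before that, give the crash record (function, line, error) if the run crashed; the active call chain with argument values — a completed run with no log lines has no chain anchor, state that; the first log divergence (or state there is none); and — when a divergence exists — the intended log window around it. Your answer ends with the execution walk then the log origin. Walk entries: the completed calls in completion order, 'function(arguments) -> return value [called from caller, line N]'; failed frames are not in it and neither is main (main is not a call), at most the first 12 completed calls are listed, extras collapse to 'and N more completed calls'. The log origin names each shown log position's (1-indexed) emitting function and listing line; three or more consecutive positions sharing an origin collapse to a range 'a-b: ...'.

Answer: the defect is in main at line 42.
The tell: Nothing in the log betrays the bug — only the output does.
Call chain: main.
First divergence: none — the logs agree in full.
Execution walk:
  split_margin([4, 4, 4, 8]) -> 4  [called from clip_value, line 31]
  locate_pivot([4, 4, 4, 8], 4) -> 3  [called from clip_value, line 32]
  bind_quota(4, 3) -> 12  [called from clip_value, line 34]
  clip_value([4, 4, 4, 8], 4) -> 12  [called from main, line 40]
Log origin:
  1: emitted by main (line 39)
  2: emitted by clip_value (line 30)
  3: emitted by split_margin (line 2)
  4-7: emitted by split_margin (line 7)
  8: emitted by split_margin (line 8)
  9: emitted by locate_pivot (line 12)
  10: emitted by locate_pivot (line 17)
  11: emitted by clip_value (line 33)
  12: emitted by bind_quota (line 21)
  13: emitted by main (line 41)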